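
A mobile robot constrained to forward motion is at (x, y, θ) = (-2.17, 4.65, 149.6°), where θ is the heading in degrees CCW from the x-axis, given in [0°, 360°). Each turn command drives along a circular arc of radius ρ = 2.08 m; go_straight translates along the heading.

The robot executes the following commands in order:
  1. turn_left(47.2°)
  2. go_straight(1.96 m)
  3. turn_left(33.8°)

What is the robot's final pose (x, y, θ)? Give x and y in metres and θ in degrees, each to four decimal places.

(-6.7062, 3.6097, 230.6000°)

set_pose: (x, y, θ) = (-2.1700, 4.6500, 149.6000°), ρ = 2.08
turn_left(47.2°): centre at ρ to the left, rotate +47.2° → (-3.8237, 4.8472, 196.8000°)
go_straight(1.96): x += 1.96·cos θ, y += 1.96·sin θ → (-5.7001, 4.2807, 196.8000°)
turn_left(33.8°): centre at ρ to the left, rotate +33.8° → (-6.7062, 3.6097, 230.6000°)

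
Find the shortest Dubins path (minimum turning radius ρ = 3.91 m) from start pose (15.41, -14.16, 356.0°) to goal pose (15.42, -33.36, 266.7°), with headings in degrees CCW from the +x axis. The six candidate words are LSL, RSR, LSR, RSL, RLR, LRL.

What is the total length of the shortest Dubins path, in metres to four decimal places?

Let ψ = atan2(Δy, Δx) = atan2(-19.20, 0.01) = -89.9702° be the start→goal bearing.
Normalize: d = |goal − start| / ρ = 19.200003/3.91 = 4.910487, α = (θ_start − ψ) mod 360° = 85.9702° = 1.500462 rad, β = (θ_goal − ψ) mod 360° = 356.6702° = 6.225069 rad.
Common terms: sin α = 0.997528, cos α = 0.070276, sin β = -0.058084, cos β = 0.998312, cos(α−β) = 0.012217, d² = 24.112879. Work in radians in the unit-radius frame; every candidate has L = ρ·(t + p + q).
LSL: p² = 2 + d² − 2cos(α−β) + 2d(sin α − sin β) = 36.455578; p = √p² = 6.037845; φ = atan2(cos β − cos α, d + sin α − sin β) = 0.154315 rad; t = (φ − α) mod 2π = 4.937038 rad, q = (β − φ) mod 2π = 6.070754 rad → L = 3.91·(4.937038 + 6.037845 + 6.070754) = 3.91·17.045637 = 66.648441 m
RSR: p² = 2 + d² − 2cos(α−β) + 2d(sin β − sin α) = 15.721312; p = √p² = 3.965011; φ = atan2(cos α − cos β, d − sin α + sin β) = -0.236248 rad; t = (α − φ) mod 2π = 1.736710 rad, q = (φ − β) mod 2π = 6.105054 rad → L = 3.91·(1.736710 + 3.965011 + 6.105054) = 3.91·11.806775 = 46.164491 m
LSR: p² = d² − 2 + 2cos(α−β) + 2d(sin α + sin β) = 31.363563; p = √p² = 5.600318; φ = atan2(−cos α − cos β, d + sin α + sin β) − atan2(−2, p) = 0.162331 rad; t = (φ − α) mod 2π = 4.945054 rad, q = (φ − β) mod 2π = 0.220448 rad → L = 3.91·(4.945054 + 5.600318 + 0.220448) = 3.91·10.765820 = 42.094357 m
RSL: p² = d² − 2 + 2cos(α−β) − 2d(sin α + sin β) = 12.911062; p = √p² = 3.593197; φ = atan2(cos α + cos β, d − sin α − sin β) − atan2(2, p) = -0.245034 rad; t = (α − φ) mod 2π = 1.745496 rad, q = (β − φ) mod 2π = 0.186917 rad → L = 3.91·(1.745496 + 3.593197 + 0.186917) = 3.91·5.525610 = 21.605135 m
RLR: c = (6 − d² + 2cos(α−β) + 2d(sin α − sin β))/8 = -0.965164; p = 2π − arccos c = 3.406320 rad; φ = atan2(cos α − cos β, d − sin α + sin β) = -0.236248 rad; t = (α − φ + p/2) mod 2π = 3.439870 rad, q = (α − β − t + p) mod 2π = 1.525029 rad → L = 3.91·(3.439870 + 3.406320 + 1.525029) = 3.91·8.371218 = 32.731464 m
LRL: c = (6 − d² + 2cos(α−β) − 2d(sin α − sin β))/8 = -3.556947, |c| > 1 → infeasible
Shortest: RSL with L = 21.605135 m ≈ 21.6051 m

21.6051 m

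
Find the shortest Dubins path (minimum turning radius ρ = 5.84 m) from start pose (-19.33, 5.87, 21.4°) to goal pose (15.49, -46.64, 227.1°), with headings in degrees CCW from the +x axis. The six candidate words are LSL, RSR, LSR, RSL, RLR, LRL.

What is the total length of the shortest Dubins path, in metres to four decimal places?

Let ψ = atan2(Δy, Δx) = atan2(-52.51, 34.82) = -56.4512° be the start→goal bearing.
Normalize: d = |goal − start| / ρ = 63.005813/5.84 = 10.788667, α = (θ_start − ψ) mod 360° = 77.8512° = 1.358759 rad, β = (θ_goal − ψ) mod 360° = 283.5512° = 4.948902 rad.
Common terms: sin α = 0.977604, cos α = 0.210452, sin β = -0.972161, cos β = 0.234314, cos(α−β) = -0.901077, d² = 116.395328. Work in radians in the unit-radius frame; every candidate has L = ρ·(t + p + q).
LSL: p² = 2 + d² − 2cos(α−β) + 2d(sin α − sin β) = 162.268217; p = √p² = 12.738454; φ = atan2(cos β − cos α, d + sin α − sin β) = 0.001873 rad; t = (φ − α) mod 2π = 4.926299 rad, q = (β − φ) mod 2π = 4.947028 rad → L = 5.84·(4.926299 + 12.738454 + 4.947028) = 5.84·22.611782 = 132.052806 m
RSR: p² = 2 + d² − 2cos(α−β) + 2d(sin β − sin α) = 78.126747; p = √p² = 8.838934; φ = atan2(cos α − cos β, d − sin α + sin β) = -0.002700 rad; t = (α − φ) mod 2π = 1.361459 rad, q = (φ − β) mod 2π = 1.331584 rad → L = 5.84·(1.361459 + 8.838934 + 1.331584) = 5.84·11.531977 = 67.346743 m
LSR: p² = d² − 2 + 2cos(α−β) + 2d(sin α + sin β) = 112.710624; p = √p² = 10.616526; φ = atan2(−cos α − cos β, d + sin α + sin β) − atan2(−2, p) = 0.145022 rad; t = (φ − α) mod 2π = 5.069448 rad, q = (φ − β) mod 2π = 1.479306 rad → L = 5.84·(5.069448 + 10.616526 + 1.479306) = 5.84·17.165280 = 100.245235 m
RSL: p² = d² − 2 + 2cos(α−β) − 2d(sin α + sin β) = 112.475724; p = √p² = 10.605457; φ = atan2(cos α + cos β, d − sin α − sin β) − atan2(2, p) = -0.145170 rad; t = (α − φ) mod 2π = 1.503930 rad, q = (β − φ) mod 2π = 5.094072 rad → L = 5.84·(1.503930 + 10.605457 + 5.094072) = 5.84·17.203459 = 100.468201 m
RLR: c = (6 − d² + 2cos(α−β) + 2d(sin α − sin β))/8 = -8.765843, |c| > 1 → infeasible
LRL: c = (6 − d² + 2cos(α−β) − 2d(sin α − sin β))/8 = -19.283527, |c| > 1 → infeasible
Shortest: RSR with L = 67.346743 m ≈ 67.3467 m

67.3467 m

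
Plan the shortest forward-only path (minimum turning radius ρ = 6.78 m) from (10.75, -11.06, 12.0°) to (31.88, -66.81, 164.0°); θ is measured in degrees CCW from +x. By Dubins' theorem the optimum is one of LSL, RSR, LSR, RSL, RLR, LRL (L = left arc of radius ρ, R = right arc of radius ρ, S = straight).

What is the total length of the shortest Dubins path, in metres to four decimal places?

Let ψ = atan2(Δy, Δx) = atan2(-55.75, 21.13) = -69.2426° be the start→goal bearing.
Normalize: d = |goal − start| / ρ = 59.619958/6.78 = 8.793504, α = (θ_start − ψ) mod 360° = 81.2426° = 1.417951 rad, β = (θ_goal − ψ) mod 360° = 233.2426° = 4.070852 rad.
Common terms: sin α = 0.988342, cos α = 0.152251, sin β = -0.801177, cos β = -0.598428, cos(α−β) = -0.882948, d² = 77.325715. Work in radians in the unit-radius frame; every candidate has L = ρ·(t + p + q).
LSL: p² = 2 + d² − 2cos(α−β) + 2d(sin α − sin β) = 112.563889; p = √p² = 10.609613; φ = atan2(cos β − cos α, d + sin α − sin β) = -0.070814 rad; t = (φ − α) mod 2π = 4.794420 rad, q = (β − φ) mod 2π = 4.141665 rad → L = 6.78·(4.794420 + 10.609613 + 4.141665) = 6.78·19.545699 = 132.519838 m
RSR: p² = 2 + d² − 2cos(α−β) + 2d(sin β − sin α) = 49.619331; p = √p² = 7.044099; φ = atan2(cos α − cos β, d − sin α + sin β) = 0.106771 rad; t = (α − φ) mod 2π = 1.311180 rad, q = (φ − β) mod 2π = 2.319105 rad → L = 6.78·(1.311180 + 7.044099 + 2.319105) = 6.78·10.674384 = 72.372323 m
LSR: p² = d² − 2 + 2cos(α−β) + 2d(sin α + sin β) = 76.851496; p = √p² = 8.766498; φ = atan2(−cos α − cos β, d + sin α + sin β) − atan2(−2, p) = 0.273943 rad; t = (φ − α) mod 2π = 5.139178 rad, q = (φ − β) mod 2π = 2.486277 rad → L = 6.78·(5.139178 + 8.766498 + 2.486277) = 6.78·16.391953 = 111.137443 m
RSL: p² = d² − 2 + 2cos(α−β) − 2d(sin α + sin β) = 70.268144; p = √p² = 8.382610; φ = atan2(cos α + cos β, d − sin α − sin β) − atan2(2, p) = -0.286007 rad; t = (α − φ) mod 2π = 1.703958 rad, q = (β − φ) mod 2π = 4.356859 rad → L = 6.78·(1.703958 + 8.382610 + 4.356859) = 6.78·14.443427 = 97.926432 m
RLR: c = (6 − d² + 2cos(α−β) + 2d(sin α − sin β))/8 = -5.202416, |c| > 1 → infeasible
LRL: c = (6 − d² + 2cos(α−β) − 2d(sin α − sin β))/8 = -13.070486, |c| > 1 → infeasible
Shortest: RSR with L = 72.372323 m ≈ 72.3723 m

72.3723 m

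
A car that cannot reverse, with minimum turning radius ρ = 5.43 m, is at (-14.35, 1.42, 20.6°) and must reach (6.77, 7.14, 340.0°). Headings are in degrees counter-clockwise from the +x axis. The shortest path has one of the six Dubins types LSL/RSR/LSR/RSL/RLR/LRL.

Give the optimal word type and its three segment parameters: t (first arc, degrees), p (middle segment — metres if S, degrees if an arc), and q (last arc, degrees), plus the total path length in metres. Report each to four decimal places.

RSR: t = 2.4146°, p = 18.2646 m, q = 38.1854°, L = 22.1123 m

Let ψ = atan2(Δy, Δx) = atan2(5.72, 21.12) = 15.1541° be the start→goal bearing.
Normalize: d = |goal − start| / ρ = 21.880877/5.43 = 4.029628, α = (θ_start − ψ) mod 360° = 5.4459° = 0.095049 rad, β = (θ_goal − ψ) mod 360° = 324.8459° = 5.669631 rad.
Common terms: sin α = 0.094906, cos α = 0.995486, sin β = -0.575777, cos β = 0.817607, cos(α−β) = 0.759271, d² = 16.237898. Work in radians in the unit-radius frame; every candidate has L = ρ·(t + p + q).
LSL: p² = 2 + d² − 2cos(α−β) + 2d(sin α − sin β) = 22.124564; p = √p² = 4.703676; φ = atan2(cos β − cos α, d + sin α − sin β) = -0.037826 rad; t = (φ − α) mod 2π = 6.150310 rad, q = (β − φ) mod 2π = 5.707457 rad → L = 5.43·(6.150310 + 4.703676 + 5.707457) = 5.43·16.561443 = 89.928633 m
RSR: p² = 2 + d² − 2cos(α−β) + 2d(sin β − sin α) = 11.314146; p = √p² = 3.363651; φ = atan2(cos α − cos β, d − sin α + sin β) = 0.052908 rad; t = (α − φ) mod 2π = 0.042142 rad, q = (φ − β) mod 2π = 0.666462 rad → L = 5.43·(0.042142 + 3.363651 + 0.666462) = 5.43·4.072254 = 22.112342 m
LSR: p² = d² − 2 + 2cos(α−β) + 2d(sin α + sin β) = 11.880981; p = √p² = 3.446880; φ = atan2(−cos α − cos β, d + sin α + sin β) − atan2(−2, p) = 0.053423 rad; t = (φ − α) mod 2π = 6.241558 rad, q = (φ − β) mod 2π = 0.666977 rad → L = 5.43·(6.241558 + 3.446880 + 0.666977) = 5.43·10.355415 = 56.229905 m
RSL: p² = d² − 2 + 2cos(α−β) − 2d(sin α + sin β) = 19.631900; p = √p² = 4.430790; φ = atan2(cos α + cos β, d − sin α − sin β) − atan2(2, p) = -0.041802 rad; t = (α − φ) mod 2π = 0.136851 rad, q = (β − φ) mod 2π = 5.711433 rad → L = 5.43·(0.136851 + 4.430790 + 5.711433) = 5.43·10.279074 = 55.815370 m
RLR: c = (6 − d² + 2cos(α−β) + 2d(sin α − sin β))/8 = -0.414268; p = 2π − arccos c = 4.285250 rad; φ = atan2(cos α − cos β, d − sin α + sin β) = 0.052908 rad; t = (α − φ + p/2) mod 2π = 2.184767 rad, q = (α − β − t + p) mod 2π = 2.809087 rad → L = 5.43·(2.184767 + 4.285250 + 2.809087) = 5.43·9.279104 = 50.385536 m
LRL: c = (6 − d² + 2cos(α−β) − 2d(sin α − sin β))/8 = -1.765571, |c| > 1 → infeasible
Shortest: RSR with L = 22.112342 m ≈ 22.1123 m
Convert RSR to answer units (arcs ×180/π): t = 0.042142·180/π = 2.4146°, p = ρ·p = 5.43·3.363651 = 18.2646 m, q = 0.666462·180/π = 38.1854°, L = 22.1123 m.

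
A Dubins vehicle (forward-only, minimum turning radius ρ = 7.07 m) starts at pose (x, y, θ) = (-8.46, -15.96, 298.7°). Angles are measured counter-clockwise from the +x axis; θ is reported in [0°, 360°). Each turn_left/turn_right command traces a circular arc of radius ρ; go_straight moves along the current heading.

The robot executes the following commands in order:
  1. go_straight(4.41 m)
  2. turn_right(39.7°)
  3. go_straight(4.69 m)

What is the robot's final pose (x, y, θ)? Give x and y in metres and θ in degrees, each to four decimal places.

(-6.4984, -29.1762, 259.0000°)

set_pose: (x, y, θ) = (-8.4600, -15.9600, 298.7000°), ρ = 7.07
go_straight(4.41): x += 4.41·cos θ, y += 4.41·sin θ → (-6.3422, -19.8282, 298.7000°)
turn_right(39.7°): centre at ρ to the right, rotate −39.7° → (-5.6035, -24.5724, 259.0000°)
go_straight(4.69): x += 4.69·cos θ, y += 4.69·sin θ → (-6.4984, -29.1762, 259.0000°)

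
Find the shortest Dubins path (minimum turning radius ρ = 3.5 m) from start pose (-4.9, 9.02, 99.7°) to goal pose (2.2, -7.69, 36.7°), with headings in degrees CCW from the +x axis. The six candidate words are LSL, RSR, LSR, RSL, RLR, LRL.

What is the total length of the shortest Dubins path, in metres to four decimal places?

33.9163 m

Let ψ = atan2(Δy, Δx) = atan2(-16.71, 7.10) = -66.9796° be the start→goal bearing.
Normalize: d = |goal − start| / ρ = 18.155828/3.5 = 5.187380, α = (θ_start − ψ) mod 360° = 166.6796° = 2.909108 rad, β = (θ_goal − ψ) mod 360° = 103.6796° = 1.809550 rad.
Common terms: sin α = 0.230396, cos α = -0.973097, sin β = 0.971633, cos β = -0.236492, cos(α−β) = 0.453990, d² = 26.908906. Work in radians in the unit-radius frame; every candidate has L = ρ·(t + p + q).
LSL: p² = 2 + d² − 2cos(α−β) + 2d(sin α − sin β) = 20.310769; p = √p² = 4.506747; φ = atan2(cos β − cos α, d + sin α − sin β) = 0.164182 rad; t = (φ − α) mod 2π = 3.538259 rad, q = (β − φ) mod 2π = 1.645369 rad → L = 3.5·(3.538259 + 4.506747 + 1.645369) = 3.5·9.690375 = 33.916312 m
RSR: p² = 2 + d² − 2cos(α−β) + 2d(sin β − sin α) = 35.691081; p = √p² = 5.974201; φ = atan2(cos α − cos β, d − sin α + sin β) = -0.123612 rad; t = (α − φ) mod 2π = 3.032720 rad, q = (φ − β) mod 2π = 4.350023 rad → L = 3.5·(3.032720 + 5.974201 + 4.350023) = 3.5·13.356944 = 46.749304 m
LSR: p² = d² − 2 + 2cos(α−β) + 2d(sin α + sin β) = 38.287657; p = √p² = 6.187702; φ = atan2(−cos α − cos β, d + sin α + sin β) − atan2(−2, p) = 0.499720 rad; t = (φ − α) mod 2π = 3.873798 rad, q = (φ − β) mod 2π = 4.973355 rad → L = 3.5·(3.873798 + 6.187702 + 4.973355) = 3.5·15.034855 = 52.621992 m
RSL: p² = d² − 2 + 2cos(α−β) − 2d(sin α + sin β) = 13.346118; p = √p² = 3.653234; φ = atan2(cos α + cos β, d − sin α − sin β) − atan2(2, p) = -0.795564 rad; t = (α − φ) mod 2π = 3.704672 rad, q = (β − φ) mod 2π = 2.605114 rad → L = 3.5·(3.704672 + 3.653234 + 2.605114) = 3.5·9.963020 = 34.870569 m
RLR: c = (6 − d² + 2cos(α−β) + 2d(sin α − sin β))/8 = -3.461385, |c| > 1 → infeasible
LRL: c = (6 − d² + 2cos(α−β) − 2d(sin α − sin β))/8 = -1.538846, |c| > 1 → infeasible
Shortest: LSL with L = 33.916312 m ≈ 33.9163 m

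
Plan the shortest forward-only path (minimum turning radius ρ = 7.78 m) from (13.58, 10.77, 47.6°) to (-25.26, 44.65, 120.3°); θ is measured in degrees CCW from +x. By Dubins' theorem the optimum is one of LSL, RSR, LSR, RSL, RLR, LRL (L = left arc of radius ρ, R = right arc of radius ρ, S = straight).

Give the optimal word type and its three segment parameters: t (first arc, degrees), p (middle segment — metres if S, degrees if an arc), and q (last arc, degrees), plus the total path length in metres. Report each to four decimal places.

LSR: t = 103.2103°, p = 38.9071 m, q = 30.5103°, L = 57.0646 m

Let ψ = atan2(Δy, Δx) = atan2(33.88, -38.84) = 138.9019° be the start→goal bearing.
Normalize: d = |goal − start| / ρ = 51.540276/7.78 = 6.624714, α = (θ_start − ψ) mod 360° = 268.6981° = 4.689666 rad, β = (θ_goal − ψ) mod 360° = 341.3981° = 5.958521 rad.
Common terms: sin α = -0.999742, cos α = -0.022721, sin β = -0.318991, cos β = 0.947758, cos(α−β) = 0.297375, d² = 43.886837. Work in radians in the unit-radius frame; every candidate has L = ρ·(t + p + q).
LSL: p² = 2 + d² − 2cos(α−β) + 2d(sin α − sin β) = 36.272528; p = √p² = 6.022668; φ = atan2(cos β − cos α, d + sin α − sin β) = 0.161843 rad; t = (φ − α) mod 2π = 1.755362 rad, q = (β − φ) mod 2π = 5.796677 rad → L = 7.78·(1.755362 + 6.022668 + 5.796677) = 7.78·13.574708 = 105.611225 m
RSR: p² = 2 + d² − 2cos(α−β) + 2d(sin β − sin α) = 54.311645; p = √p² = 7.369644; φ = atan2(cos α − cos β, d − sin α + sin β) = -0.132070 rad; t = (α − φ) mod 2π = 4.821736 rad, q = (φ − β) mod 2π = 0.192595 rad → L = 7.78·(4.821736 + 7.369644 + 0.192595) = 7.78·12.383974 = 96.347321 m
LSR: p² = d² − 2 + 2cos(α−β) + 2d(sin α + sin β) = 25.009129; p = √p² = 5.000913; φ = atan2(−cos α − cos β, d + sin α + sin β) − atan2(−2, p) = 0.207840 rad; t = (φ − α) mod 2π = 1.801359 rad, q = (φ − β) mod 2π = 0.532504 rad → L = 7.78·(1.801359 + 5.000913 + 0.532504) = 7.78·7.334776 = 57.064558 m
RSL: p² = d² − 2 + 2cos(α−β) − 2d(sin α + sin β) = 59.954043; p = √p² = 7.743000; φ = atan2(cos α + cos β, d − sin α − sin β) − atan2(2, p) = -0.136842 rad; t = (α − φ) mod 2π = 4.826509 rad, q = (β − φ) mod 2π = 6.095363 rad → L = 7.78·(4.826509 + 7.743000 + 6.095363) = 7.78·18.664871 = 145.212697 m
RLR: c = (6 − d² + 2cos(α−β) + 2d(sin α − sin β))/8 = -5.788956, |c| > 1 → infeasible
LRL: c = (6 − d² + 2cos(α−β) − 2d(sin α − sin β))/8 = -3.534066, |c| > 1 → infeasible
Shortest: LSR with L = 57.064558 m ≈ 57.0646 m
Convert LSR to answer units (arcs ×180/π): t = 1.801359·180/π = 103.2103°, p = ρ·p = 7.78·5.000913 = 38.9071 m, q = 0.532504·180/π = 30.5103°, L = 57.0646 m.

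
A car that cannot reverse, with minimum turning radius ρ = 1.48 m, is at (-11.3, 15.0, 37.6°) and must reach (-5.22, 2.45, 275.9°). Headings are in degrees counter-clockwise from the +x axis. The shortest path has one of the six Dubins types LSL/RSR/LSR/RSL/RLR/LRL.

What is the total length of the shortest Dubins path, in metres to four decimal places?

Let ψ = atan2(Δy, Δx) = atan2(-12.55, 6.08) = -64.1516° be the start→goal bearing.
Normalize: d = |goal − start| / ρ = 13.945211/1.48 = 9.422440, α = (θ_start − ψ) mod 360° = 101.7516° = 1.775900 rad, β = (θ_goal − ψ) mod 360° = 340.0516° = 5.935019 rad.
Common terms: sin α = 0.979040, cos α = -0.203669, sin β = -0.341174, cos β = 0.940000, cos(α−β) = -0.525472, d² = 88.782369. Work in radians in the unit-radius frame; every candidate has L = ρ·(t + p + q).
LSL: p² = 2 + d² − 2cos(α−β) + 2d(sin α − sin β) = 116.712588; p = √p² = 10.803360; φ = atan2(cos β − cos α, d + sin α − sin β) = 0.106061 rad; t = (φ − α) mod 2π = 4.613346 rad, q = (β − φ) mod 2π = 5.828958 rad → L = 1.48·(4.613346 + 10.803360 + 5.828958) = 1.48·21.245665 = 31.443584 m
RSR: p² = 2 + d² − 2cos(α−β) + 2d(sin β − sin α) = 66.954036; p = √p² = 8.182545; φ = atan2(cos α − cos β, d − sin α + sin β) = -0.140228 rad; t = (α − φ) mod 2π = 1.916128 rad, q = (φ − β) mod 2π = 0.207937 rad → L = 1.48·(1.916128 + 8.182545 + 0.207937) = 1.48·10.306610 = 15.253783 m
LSR: p² = d² − 2 + 2cos(α−β) + 2d(sin α + sin β) = 97.751926; p = √p² = 9.886957; φ = atan2(−cos α − cos β, d + sin α + sin β) − atan2(−2, p) = 0.126532 rad; t = (φ − α) mod 2π = 4.633817 rad, q = (φ − β) mod 2π = 0.474698 rad → L = 1.48·(4.633817 + 9.886957 + 0.474698) = 1.48·14.995472 = 22.193299 m
RSL: p² = d² − 2 + 2cos(α−β) − 2d(sin α + sin β) = 73.710924; p = √p² = 8.585507; φ = atan2(cos α + cos β, d − sin α − sin β) − atan2(2, p) = -0.145244 rad; t = (α − φ) mod 2π = 1.921143 rad, q = (β − φ) mod 2π = 6.080263 rad → L = 1.48·(1.921143 + 8.585507 + 6.080263) = 1.48·16.586913 = 24.548631 m
RLR: c = (6 − d² + 2cos(α−β) + 2d(sin α − sin β))/8 = -7.369254, |c| > 1 → infeasible
LRL: c = (6 − d² + 2cos(α−β) − 2d(sin α − sin β))/8 = -13.589074, |c| > 1 → infeasible
Shortest: RSR with L = 15.253783 m ≈ 15.2538 m

15.2538 m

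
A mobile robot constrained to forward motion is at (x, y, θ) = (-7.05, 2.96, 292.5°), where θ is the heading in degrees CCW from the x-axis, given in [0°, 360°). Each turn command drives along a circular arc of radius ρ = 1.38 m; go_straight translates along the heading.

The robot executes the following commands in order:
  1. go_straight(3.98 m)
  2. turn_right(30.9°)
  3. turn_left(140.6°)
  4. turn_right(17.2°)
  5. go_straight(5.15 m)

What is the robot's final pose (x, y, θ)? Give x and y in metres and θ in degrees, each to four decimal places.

(1.8667, -0.2658, 25.0000°)

set_pose: (x, y, θ) = (-7.0500, 2.9600, 292.5000°), ρ = 1.38
go_straight(3.98): x += 3.98·cos θ, y += 3.98·sin θ → (-5.5269, -0.7170, 292.5000°)
turn_right(30.9°): centre at ρ to the right, rotate −30.9° → (-5.4367, -1.4467, 261.6000°)
turn_left(140.6°): centre at ρ to the left, rotate +140.6° → (-3.1445, -2.6706, 402.2000° ≡ 42.2000°)
turn_right(17.2°): centre at ρ to the right, rotate −17.2° → (-2.8007, -2.4422, 25.0000°)
go_straight(5.15): x += 5.15·cos θ, y += 5.15·sin θ → (1.8667, -0.2658, 25.0000°)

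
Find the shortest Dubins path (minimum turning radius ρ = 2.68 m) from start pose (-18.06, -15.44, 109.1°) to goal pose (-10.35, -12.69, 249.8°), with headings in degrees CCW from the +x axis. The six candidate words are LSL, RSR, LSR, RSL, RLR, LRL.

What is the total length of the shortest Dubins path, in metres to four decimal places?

Let ψ = atan2(Δy, Δx) = atan2(2.75, 7.71) = 19.6303° be the start→goal bearing.
Normalize: d = |goal − start| / ρ = 8.185756/2.68 = 3.054387, α = (θ_start − ψ) mod 360° = 89.4697° = 1.561541 rad, β = (θ_goal − ψ) mod 360° = 230.1697° = 4.017219 rad.
Common terms: sin α = 0.999957, cos α = 0.009255, sin β = -0.767945, cos β = -0.640516, cos(α−β) = -0.773840, d² = 9.329277. Work in radians in the unit-radius frame; every candidate has L = ρ·(t + p + q).
LSL: p² = 2 + d² − 2cos(α−β) + 2d(sin α − sin β) = 23.676671; p = √p² = 4.865868; φ = atan2(cos β − cos α, d + sin α − sin β) = -0.133937 rad; t = (φ − α) mod 2π = 4.587708 rad, q = (β − φ) mod 2π = 4.151156 rad → L = 2.68·(4.587708 + 4.865868 + 4.151156) = 2.68·13.604732 = 36.460681 m
RSR: p² = 2 + d² − 2cos(α−β) + 2d(sin β − sin α) = 2.077244; p = √p² = 1.441265; φ = atan2(cos α − cos β, d − sin α + sin β) = 0.467699 rad; t = (α − φ) mod 2π = 1.093842 rad, q = (φ − β) mod 2π = 2.733665 rad → L = 2.68·(1.093842 + 1.441265 + 2.733665) = 2.68·5.268772 = 14.120308 m
LSR: p² = d² − 2 + 2cos(α−β) + 2d(sin α + sin β) = 7.198906; p = √p² = 2.683078; φ = atan2(−cos α − cos β, d + sin α + sin β) − atan2(−2, p) = 0.830330 rad; t = (φ − α) mod 2π = 5.551974 rad, q = (φ − β) mod 2π = 3.096296 rad → L = 2.68·(5.551974 + 2.683078 + 3.096296) = 2.68·11.331348 = 30.368013 m
RSL: p² = d² − 2 + 2cos(α−β) − 2d(sin α + sin β) = 4.364288; p = √p² = 2.089088; φ = atan2(cos α + cos β, d − sin α − sin β) − atan2(2, p) = -0.983656 rad; t = (α − φ) mod 2π = 2.545198 rad, q = (β − φ) mod 2π = 5.000876 rad → L = 2.68·(2.545198 + 2.089088 + 5.000876) = 2.68·9.635161 = 25.822232 m
RLR: c = (6 − d² + 2cos(α−β) + 2d(sin α − sin β))/8 = 0.740345; p = 2π − arccos c = 5.545972 rad; φ = atan2(cos α − cos β, d − sin α + sin β) = 0.467699 rad; t = (α − φ + p/2) mod 2π = 3.866828 rad, q = (α − β − t + p) mod 2π = 5.506651 rad → L = 2.68·(3.866828 + 5.545972 + 5.506651) = 2.68·14.919450 = 39.984127 m
LRL: c = (6 − d² + 2cos(α−β) − 2d(sin α − sin β))/8 = -1.959584, |c| > 1 → infeasible
Shortest: RSR with L = 14.120308 m ≈ 14.1203 m

14.1203 m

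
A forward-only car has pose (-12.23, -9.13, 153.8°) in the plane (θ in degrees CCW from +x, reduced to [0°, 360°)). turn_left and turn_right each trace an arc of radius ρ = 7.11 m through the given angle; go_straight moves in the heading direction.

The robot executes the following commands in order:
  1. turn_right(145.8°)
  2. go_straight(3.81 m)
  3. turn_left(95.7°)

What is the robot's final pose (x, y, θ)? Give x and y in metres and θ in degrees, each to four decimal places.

set_pose: (x, y, θ) = (-12.2300, -9.1300, 153.8000°), ρ = 7.11
turn_right(145.8°): centre at ρ to the right, rotate −145.8° → (-10.0804, 4.2903, 8.0000°)
go_straight(3.81): x += 3.81·cos θ, y += 3.81·sin θ → (-6.3075, 4.8206, 8.0000°)
turn_left(95.7°): centre at ρ to the left, rotate +95.7° → (-0.3893, 13.5453, 103.7000°)

(-0.3893, 13.5453, 103.7000°)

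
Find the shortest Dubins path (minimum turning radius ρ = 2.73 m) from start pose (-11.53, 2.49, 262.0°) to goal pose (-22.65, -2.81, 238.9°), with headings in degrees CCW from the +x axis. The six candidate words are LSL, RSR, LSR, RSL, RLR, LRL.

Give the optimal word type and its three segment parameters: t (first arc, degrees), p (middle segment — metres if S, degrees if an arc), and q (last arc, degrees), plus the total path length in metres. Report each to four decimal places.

RSL: t = 68.3859°, p = 7.5770 m, q = 45.2859°, L = 12.9932 m

Let ψ = atan2(Δy, Δx) = atan2(-5.30, -11.12) = -154.5167° be the start→goal bearing.
Normalize: d = |goal − start| / ρ = 12.318458/2.73 = 4.512256, α = (θ_start − ψ) mod 360° = 56.5167° = 0.986402 rad, β = (θ_goal − ψ) mod 360° = 33.4167° = 0.583231 rad.
Common terms: sin α = 0.834046, cos α = 0.551695, sin β = 0.550723, cos β = 0.834688, cos(α−β) = 0.919821, d² = 20.360450. Work in radians in the unit-radius frame; every candidate has L = ρ·(t + p + q).
LSL: p² = 2 + d² − 2cos(α−β) + 2d(sin α − sin β) = 23.077657; p = √p² = 4.803921; φ = atan2(cos β − cos α, d + sin α − sin β) = 0.058943 rad; t = (φ − α) mod 2π = 5.355726 rad, q = (β − φ) mod 2π = 0.524288 rad → L = 2.73·(5.355726 + 4.803921 + 0.524288) = 2.73·10.683935 = 29.167143 m
RSR: p² = 2 + d² − 2cos(α−β) + 2d(sin β − sin α) = 17.963957; p = √p² = 4.238391; φ = atan2(cos α − cos β, d − sin α + sin β) = -0.066819 rad; t = (α − φ) mod 2π = 1.053221 rad, q = (φ − β) mod 2π = 5.633136 rad → L = 2.73·(1.053221 + 4.238391 + 5.633136) = 2.73·10.924747 = 29.824560 m
LSR: p² = d² − 2 + 2cos(α−β) + 2d(sin α + sin β) = 32.696963; p = √p² = 5.718126; φ = atan2(−cos α − cos β, d + sin α + sin β) − atan2(−2, p) = 0.105560 rad; t = (φ − α) mod 2π = 5.402344 rad, q = (φ − β) mod 2π = 5.805515 rad → L = 2.73·(5.402344 + 5.718126 + 5.805515) = 2.73·16.925984 = 46.207936 m
RSL: p² = d² − 2 + 2cos(α−β) − 2d(sin α + sin β) = 7.703224; p = √p² = 2.775468; φ = atan2(cos α + cos β, d − sin α − sin β) − atan2(2, p) = -0.207158 rad; t = (α − φ) mod 2π = 1.193560 rad, q = (β − φ) mod 2π = 0.790389 rad → L = 2.73·(1.193560 + 2.775468 + 0.790389) = 2.73·4.759416 = 12.993207 m
RLR: c = (6 − d² + 2cos(α−β) + 2d(sin α − sin β))/8 = -1.245495, |c| > 1 → infeasible
LRL: c = (6 − d² + 2cos(α−β) − 2d(sin α − sin β))/8 = -1.884707, |c| > 1 → infeasible
Shortest: RSL with L = 12.993207 m ≈ 12.9932 m
Convert RSL to answer units (arcs ×180/π): t = 1.193560·180/π = 68.3859°, p = ρ·p = 2.73·2.775468 = 7.5770 m, q = 0.790389·180/π = 45.2859°, L = 12.9932 m.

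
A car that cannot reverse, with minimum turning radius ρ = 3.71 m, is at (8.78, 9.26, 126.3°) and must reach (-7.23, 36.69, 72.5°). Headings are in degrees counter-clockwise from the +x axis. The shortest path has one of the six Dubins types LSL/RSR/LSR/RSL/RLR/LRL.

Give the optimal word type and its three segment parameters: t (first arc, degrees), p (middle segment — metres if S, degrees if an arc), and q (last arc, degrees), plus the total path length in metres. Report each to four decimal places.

Let ψ = atan2(Δy, Δx) = atan2(27.43, -16.01) = 120.2707° be the start→goal bearing.
Normalize: d = |goal − start| / ρ = 31.760431/3.71 = 8.560763, α = (θ_start − ψ) mod 360° = 6.0293° = 0.105231 rad, β = (θ_goal − ψ) mod 360° = 312.2293° = 5.449429 rad.
Common terms: sin α = 0.105037, cos α = 0.994468, sin β = -0.740461, cos β = 0.672099, cos(α−β) = 0.590606, d² = 73.286666. Work in radians in the unit-radius frame; every candidate has L = ρ·(t + p + q).
LSL: p² = 2 + d² − 2cos(α−β) + 2d(sin α − sin β) = 88.581669; p = √p² = 9.411784; φ = atan2(cos β − cos α, d + sin α − sin β) = -0.034258 rad; t = (φ − α) mod 2π = 6.143696 rad, q = (β − φ) mod 2π = 5.483687 rad → L = 3.71·(6.143696 + 9.411784 + 5.483687) = 3.71·21.039167 = 78.055310 m
RSR: p² = 2 + d² − 2cos(α−β) + 2d(sin β − sin α) = 59.629240; p = √p² = 7.721997; φ = atan2(cos α − cos β, d − sin α + sin β) = 0.041759 rad; t = (α − φ) mod 2π = 0.063472 rad, q = (φ − β) mod 2π = 0.875515 rad → L = 3.71·(0.063472 + 7.721997 + 0.875515) = 3.71·8.660984 = 32.132252 m
LSR: p² = d² − 2 + 2cos(α−β) + 2d(sin α + sin β) = 61.588439; p = √p² = 7.847830; φ = atan2(−cos α − cos β, d + sin α + sin β) − atan2(−2, p) = 0.042272 rad; t = (φ − α) mod 2π = 6.220227 rad, q = (φ − β) mod 2π = 0.876029 rad → L = 3.71·(6.220227 + 7.847830 + 0.876029) = 3.71·14.944085 = 55.442557 m
RSL: p² = d² − 2 + 2cos(α−β) − 2d(sin α + sin β) = 83.347316; p = √p² = 9.129475; φ = atan2(cos α + cos β, d − sin α − sin β) − atan2(2, p) = -0.036386 rad; t = (α − φ) mod 2π = 0.141616 rad, q = (β − φ) mod 2π = 5.485815 rad → L = 3.71·(0.141616 + 9.129475 + 5.485815) = 3.71·14.756906 = 54.748122 m
RLR: c = (6 − d² + 2cos(α−β) + 2d(sin α − sin β))/8 = -6.453655, |c| > 1 → infeasible
LRL: c = (6 − d² + 2cos(α−β) − 2d(sin α − sin β))/8 = -10.072709, |c| > 1 → infeasible
Shortest: RSR with L = 32.132252 m ≈ 32.1323 m
Convert RSR to answer units (arcs ×180/π): t = 0.063472·180/π = 3.6367°, p = ρ·p = 3.71·7.721997 = 28.6486 m, q = 0.875515·180/π = 50.1633°, L = 32.1323 m.

RSR: t = 3.6367°, p = 28.6486 m, q = 50.1633°, L = 32.1323 m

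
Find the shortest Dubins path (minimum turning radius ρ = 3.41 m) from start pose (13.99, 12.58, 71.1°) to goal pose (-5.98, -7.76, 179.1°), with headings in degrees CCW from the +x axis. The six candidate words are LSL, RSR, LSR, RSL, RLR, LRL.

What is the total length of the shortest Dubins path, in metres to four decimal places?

Let ψ = atan2(Δy, Δx) = atan2(-20.34, -19.97) = -134.4741° be the start→goal bearing.
Normalize: d = |goal − start| / ρ = 28.504675/3.41 = 8.359142, α = (θ_start − ψ) mod 360° = 205.5741° = 3.587945 rad, β = (θ_goal − ψ) mod 360° = 313.5741° = 5.472901 rad.
Common terms: sin α = -0.431678, cos α = -0.902028, sin β = -0.724483, cos β = 0.689292, cos(α−β) = -0.309017, d² = 69.875259. Work in radians in the unit-radius frame; every candidate has L = ρ·(t + p + q).
LSL: p² = 2 + d² − 2cos(α−β) + 2d(sin α − sin β) = 77.388496; p = √p² = 8.797073; φ = atan2(cos β − cos α, d + sin α − sin β) = 0.181893 rad; t = (φ − α) mod 2π = 2.877134 rad, q = (β − φ) mod 2π = 5.291007 rad → L = 3.41·(2.877134 + 8.797073 + 5.291007) = 3.41·16.965214 = 57.851380 m
RSR: p² = 2 + d² − 2cos(α−β) + 2d(sin β − sin α) = 67.598090; p = √p² = 8.221806; φ = atan2(cos α − cos β, d − sin α + sin β) = -0.194778 rad; t = (α − φ) mod 2π = 3.782723 rad, q = (φ − β) mod 2π = 0.615507 rad → L = 3.41·(3.782723 + 8.221806 + 0.615507) = 3.41·12.620035 = 43.034321 m
LSR: p² = d² − 2 + 2cos(α−β) + 2d(sin α + sin β) = 47.928187; p = √p² = 6.923019; φ = atan2(−cos α − cos β, d + sin α + sin β) − atan2(−2, p) = 0.310760 rad; t = (φ − α) mod 2π = 3.006001 rad, q = (φ − β) mod 2π = 1.121045 rad → L = 3.41·(3.006001 + 6.923019 + 1.121045) = 3.41·11.050064 = 37.680719 m
RSL: p² = d² − 2 + 2cos(α−β) − 2d(sin α + sin β) = 86.586263; p = √p² = 9.305174; φ = atan2(cos α + cos β, d − sin α − sin β) − atan2(2, p) = -0.234067 rad; t = (α − φ) mod 2π = 3.822012 rad, q = (β − φ) mod 2π = 5.706967 rad → L = 3.41·(3.822012 + 9.305174 + 5.706967) = 3.41·18.834153 = 64.224462 m
RLR: c = (6 − d² + 2cos(α−β) + 2d(sin α − sin β))/8 = -7.449761, |c| > 1 → infeasible
LRL: c = (6 − d² + 2cos(α−β) − 2d(sin α − sin β))/8 = -8.673562, |c| > 1 → infeasible
Shortest: LSR with L = 37.680719 m ≈ 37.6807 m

37.6807 m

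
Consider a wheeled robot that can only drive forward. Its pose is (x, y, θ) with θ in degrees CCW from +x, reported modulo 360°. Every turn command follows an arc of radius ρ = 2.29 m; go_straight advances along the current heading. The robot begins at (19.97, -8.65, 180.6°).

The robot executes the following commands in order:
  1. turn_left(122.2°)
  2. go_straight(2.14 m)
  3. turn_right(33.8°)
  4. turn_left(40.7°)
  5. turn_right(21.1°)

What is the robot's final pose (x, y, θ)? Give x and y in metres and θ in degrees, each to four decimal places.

set_pose: (x, y, θ) = (19.9700, -8.6500, 180.6000°), ρ = 2.29
turn_left(122.2°): centre at ρ to the left, rotate +122.2° → (18.0691, -12.1804, 302.8000°)
go_straight(2.14): x += 2.14·cos θ, y += 2.14·sin θ → (19.2283, -13.9792, 302.8000°)
turn_right(33.8°): centre at ρ to the right, rotate −33.8° → (19.5931, -15.2597, 269.0000°)
turn_left(40.7°): centre at ρ to the left, rotate +40.7° → (20.1208, -16.7624, 309.7000°)
turn_right(21.1°): centre at ρ to the right, rotate −21.1° → (20.5293, -17.4948, 288.6000°)

(20.5293, -17.4948, 288.6000°)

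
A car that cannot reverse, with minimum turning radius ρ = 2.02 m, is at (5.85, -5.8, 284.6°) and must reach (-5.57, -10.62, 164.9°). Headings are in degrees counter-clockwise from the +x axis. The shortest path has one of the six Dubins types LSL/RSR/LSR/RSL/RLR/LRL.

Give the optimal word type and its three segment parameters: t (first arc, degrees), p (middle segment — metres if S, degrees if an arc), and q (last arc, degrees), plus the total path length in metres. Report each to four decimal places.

RSR: t = 89.8073°, p = 9.2454 m, q = 29.8927°, L = 13.4655 m

Let ψ = atan2(Δy, Δx) = atan2(-4.82, -11.42) = -157.1170° be the start→goal bearing.
Normalize: d = |goal − start| / ρ = 12.395515/2.02 = 6.136394, α = (θ_start − ψ) mod 360° = 81.7170° = 1.426231 rad, β = (θ_goal − ψ) mod 360° = 322.0170° = 5.620257 rad.
Common terms: sin α = 0.989569, cos α = 0.144062, sin β = -0.615427, cos β = 0.788194, cos(α−β) = -0.495459, d² = 37.655328. Work in radians in the unit-radius frame; every candidate has L = ρ·(t + p + q).
LSL: p² = 2 + d² − 2cos(α−β) + 2d(sin α − sin β) = 60.344020; p = √p² = 7.768141; φ = atan2(cos β − cos α, d + sin α − sin β) = 0.083015 rad; t = (φ − α) mod 2π = 4.939969 rad, q = (β − φ) mod 2π = 5.537242 rad → L = 2.02·(4.939969 + 7.768141 + 5.537242) = 2.02·18.245353 = 36.855613 m
RSR: p² = 2 + d² − 2cos(α−β) + 2d(sin β − sin α) = 20.948470; p = √p² = 4.576950; φ = atan2(cos α − cos β, d − sin α + sin β) = -0.141203 rad; t = (α − φ) mod 2π = 1.567434 rad, q = (φ − β) mod 2π = 0.521726 rad → L = 2.02·(1.567434 + 4.576950 + 0.521726) = 2.02·6.666109 = 13.465540 m
LSR: p² = d² − 2 + 2cos(α−β) + 2d(sin α + sin β) = 39.256166; p = √p² = 6.265474; φ = atan2(−cos α − cos β, d + sin α + sin β) − atan2(−2, p) = 0.166761 rad; t = (φ − α) mod 2π = 5.023715 rad, q = (φ − β) mod 2π = 0.829689 rad → L = 2.02·(5.023715 + 6.265474 + 0.829689) = 2.02·12.118878 = 24.480134 m
RSL: p² = d² − 2 + 2cos(α−β) − 2d(sin α + sin β) = 30.072655; p = √p² = 5.483854; φ = atan2(cos α + cos β, d − sin α − sin β) − atan2(2, p) = -0.189319 rad; t = (α − φ) mod 2π = 1.615550 rad, q = (β − φ) mod 2π = 5.809577 rad → L = 2.02·(1.615550 + 5.483854 + 5.809577) = 2.02·12.908981 = 26.076142 m
RLR: c = (6 − d² + 2cos(α−β) + 2d(sin α − sin β))/8 = -1.618559, |c| > 1 → infeasible
LRL: c = (6 − d² + 2cos(α−β) − 2d(sin α − sin β))/8 = -6.543003, |c| > 1 → infeasible
Shortest: RSR with L = 13.465540 m ≈ 13.4655 m
Convert RSR to answer units (arcs ×180/π): t = 1.567434·180/π = 89.8073°, p = ρ·p = 2.02·4.576950 = 9.2454 m, q = 0.521726·180/π = 29.8927°, L = 13.4655 m.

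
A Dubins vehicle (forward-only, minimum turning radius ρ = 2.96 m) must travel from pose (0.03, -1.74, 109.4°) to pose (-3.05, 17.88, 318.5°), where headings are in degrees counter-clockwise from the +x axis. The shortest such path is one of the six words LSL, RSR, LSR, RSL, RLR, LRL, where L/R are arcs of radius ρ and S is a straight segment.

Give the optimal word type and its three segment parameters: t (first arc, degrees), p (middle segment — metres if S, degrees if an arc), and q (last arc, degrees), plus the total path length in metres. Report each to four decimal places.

LSR: t = 6.2135°, p = 17.5519 m, q = 157.1135°, L = 25.9897 m

Let ψ = atan2(Δy, Δx) = atan2(19.62, -3.08) = 98.9216° be the start→goal bearing.
Normalize: d = |goal − start| / ρ = 19.860282/2.96 = 6.709555, α = (θ_start − ψ) mod 360° = 10.4784° = 0.182882 rad, β = (θ_goal − ψ) mod 360° = 219.5784° = 3.832365 rad.
Common terms: sin α = 0.181864, cos α = 0.983324, sin β = -0.637133, cos β = -0.770754, cos(α−β) = -0.873772, d² = 45.018125. Work in radians in the unit-radius frame; every candidate has L = ρ·(t + p + q).
LSL: p² = 2 + d² − 2cos(α−β) + 2d(sin α − sin β) = 59.755883; p = √p² = 7.730193; φ = atan2(cos β − cos α, d + sin α − sin β) = -0.228906 rad; t = (φ − α) mod 2π = 5.871397 rad, q = (β − φ) mod 2π = 4.061272 rad → L = 2.96·(5.871397 + 7.730193 + 4.061272) = 2.96·17.662862 = 52.282071 m
RSR: p² = 2 + d² − 2cos(α−β) + 2d(sin β − sin α) = 37.775455; p = √p² = 6.146174; φ = atan2(cos α − cos β, d − sin α + sin β) = 0.289417 rad; t = (α − φ) mod 2π = 6.176650 rad, q = (φ − β) mod 2π = 2.740237 rad → L = 2.96·(6.176650 + 6.146174 + 2.740237) = 2.96·15.063061 = 44.586661 m
LSR: p² = d² − 2 + 2cos(α−β) + 2d(sin α + sin β) = 35.161279; p = √p² = 5.929695; φ = atan2(−cos α − cos β, d + sin α + sin β) − atan2(−2, p) = 0.291328 rad; t = (φ − α) mod 2π = 0.108446 rad, q = (φ − β) mod 2π = 2.742148 rad → L = 2.96·(0.108446 + 5.929695 + 2.742148) = 2.96·8.780289 = 25.989657 m
RSL: p² = d² − 2 + 2cos(α−β) − 2d(sin α + sin β) = 47.379881; p = √p² = 6.883305; φ = atan2(cos α + cos β, d − sin α − sin β) − atan2(2, p) = -0.253112 rad; t = (α − φ) mod 2π = 0.435994 rad, q = (β − φ) mod 2π = 4.085478 rad → L = 2.96·(0.435994 + 6.883305 + 4.085478) = 2.96·11.404777 = 33.758139 m
RLR: c = (6 − d² + 2cos(α−β) + 2d(sin α − sin β))/8 = -3.721932, |c| > 1 → infeasible
LRL: c = (6 − d² + 2cos(α−β) − 2d(sin α − sin β))/8 = -6.469485, |c| > 1 → infeasible
Shortest: LSR with L = 25.989657 m ≈ 25.9897 m
Convert LSR to answer units (arcs ×180/π): t = 0.108446·180/π = 6.2135°, p = ρ·p = 2.96·5.929695 = 17.5519 m, q = 2.742148·180/π = 157.1135°, L = 25.9897 m.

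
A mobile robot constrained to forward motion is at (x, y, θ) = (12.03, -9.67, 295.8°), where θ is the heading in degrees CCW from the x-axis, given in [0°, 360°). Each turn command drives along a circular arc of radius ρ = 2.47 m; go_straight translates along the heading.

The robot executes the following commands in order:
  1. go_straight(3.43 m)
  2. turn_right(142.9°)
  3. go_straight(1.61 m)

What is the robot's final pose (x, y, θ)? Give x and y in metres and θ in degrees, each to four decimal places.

(8.7406, -15.2985, 152.9000°)

set_pose: (x, y, θ) = (12.0300, -9.6700, 295.8000°), ρ = 2.47
go_straight(3.43): x += 3.43·cos θ, y += 3.43·sin θ → (13.5228, -12.7581, 295.8000°)
turn_right(142.9°): centre at ρ to the right, rotate −142.9° → (10.1739, -16.0319, 152.9000°)
go_straight(1.61): x += 1.61·cos θ, y += 1.61·sin θ → (8.7406, -15.2985, 152.9000°)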